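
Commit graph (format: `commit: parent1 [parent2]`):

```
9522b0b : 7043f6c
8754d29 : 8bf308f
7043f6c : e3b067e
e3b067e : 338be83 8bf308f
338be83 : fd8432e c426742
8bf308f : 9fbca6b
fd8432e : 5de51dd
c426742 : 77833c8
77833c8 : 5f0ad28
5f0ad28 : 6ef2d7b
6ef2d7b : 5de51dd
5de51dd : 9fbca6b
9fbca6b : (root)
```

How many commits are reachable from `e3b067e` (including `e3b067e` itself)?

10

Walking parent pointers from e3b067e: reachable set = {338be83, 5de51dd, 5f0ad28, 6ef2d7b, 77833c8, 8bf308f, 9fbca6b, c426742, e3b067e, fd8432e}.
That is 10 commits.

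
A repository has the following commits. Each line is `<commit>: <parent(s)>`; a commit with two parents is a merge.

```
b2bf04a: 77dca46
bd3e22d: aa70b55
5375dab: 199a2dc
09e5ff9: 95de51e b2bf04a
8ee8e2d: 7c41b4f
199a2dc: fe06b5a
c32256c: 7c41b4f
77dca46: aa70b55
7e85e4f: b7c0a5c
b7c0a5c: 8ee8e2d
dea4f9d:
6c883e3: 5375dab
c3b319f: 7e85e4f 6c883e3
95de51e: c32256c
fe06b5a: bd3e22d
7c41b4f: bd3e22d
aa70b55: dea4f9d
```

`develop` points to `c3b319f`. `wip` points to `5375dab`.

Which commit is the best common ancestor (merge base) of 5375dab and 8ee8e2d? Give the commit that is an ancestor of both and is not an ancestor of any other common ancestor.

Ancestors of 5375dab: {199a2dc, 5375dab, aa70b55, bd3e22d, dea4f9d, fe06b5a}.
Ancestors of 8ee8e2d: {7c41b4f, 8ee8e2d, aa70b55, bd3e22d, dea4f9d}.
Common ancestors: {aa70b55, bd3e22d, dea4f9d}.
Among these, bd3e22d is not an ancestor of any other common ancestor — it is the merge base.

bd3e22d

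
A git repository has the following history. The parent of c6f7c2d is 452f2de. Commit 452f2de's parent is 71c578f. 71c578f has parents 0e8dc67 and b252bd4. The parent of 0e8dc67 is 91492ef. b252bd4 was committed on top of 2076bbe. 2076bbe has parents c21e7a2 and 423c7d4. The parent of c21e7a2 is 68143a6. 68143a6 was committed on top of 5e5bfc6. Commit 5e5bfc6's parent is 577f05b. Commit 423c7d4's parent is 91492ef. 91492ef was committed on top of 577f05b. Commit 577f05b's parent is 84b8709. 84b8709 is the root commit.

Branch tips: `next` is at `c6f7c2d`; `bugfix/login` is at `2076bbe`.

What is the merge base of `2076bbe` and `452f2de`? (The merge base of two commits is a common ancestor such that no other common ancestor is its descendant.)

2076bbe

Ancestors of 2076bbe: {2076bbe, 423c7d4, 577f05b, 5e5bfc6, 68143a6, 84b8709, 91492ef, c21e7a2}.
Ancestors of 452f2de: {0e8dc67, 2076bbe, 423c7d4, 452f2de, 577f05b, 5e5bfc6, 68143a6, 71c578f, 84b8709, 91492ef, b252bd4, c21e7a2}.
Common ancestors: {2076bbe, 423c7d4, 577f05b, 5e5bfc6, 68143a6, 84b8709, 91492ef, c21e7a2}.
Among these, 2076bbe is not an ancestor of any other common ancestor — it is the merge base.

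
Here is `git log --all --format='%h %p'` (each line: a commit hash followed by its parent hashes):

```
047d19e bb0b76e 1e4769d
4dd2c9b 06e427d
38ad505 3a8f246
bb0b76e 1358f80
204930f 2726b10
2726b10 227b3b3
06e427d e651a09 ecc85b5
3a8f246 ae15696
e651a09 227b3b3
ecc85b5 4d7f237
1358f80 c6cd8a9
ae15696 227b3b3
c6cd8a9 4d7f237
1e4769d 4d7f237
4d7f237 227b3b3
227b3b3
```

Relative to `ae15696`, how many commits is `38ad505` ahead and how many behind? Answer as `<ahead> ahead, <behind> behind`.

2 ahead, 0 behind

Reachable from 38ad505: {227b3b3, 38ad505, 3a8f246, ae15696}.
Reachable from ae15696: {227b3b3, ae15696}.
Only in 38ad505's history (ahead): {38ad505, 3a8f246} — 2.
Only in ae15696's history (behind): {} — 0.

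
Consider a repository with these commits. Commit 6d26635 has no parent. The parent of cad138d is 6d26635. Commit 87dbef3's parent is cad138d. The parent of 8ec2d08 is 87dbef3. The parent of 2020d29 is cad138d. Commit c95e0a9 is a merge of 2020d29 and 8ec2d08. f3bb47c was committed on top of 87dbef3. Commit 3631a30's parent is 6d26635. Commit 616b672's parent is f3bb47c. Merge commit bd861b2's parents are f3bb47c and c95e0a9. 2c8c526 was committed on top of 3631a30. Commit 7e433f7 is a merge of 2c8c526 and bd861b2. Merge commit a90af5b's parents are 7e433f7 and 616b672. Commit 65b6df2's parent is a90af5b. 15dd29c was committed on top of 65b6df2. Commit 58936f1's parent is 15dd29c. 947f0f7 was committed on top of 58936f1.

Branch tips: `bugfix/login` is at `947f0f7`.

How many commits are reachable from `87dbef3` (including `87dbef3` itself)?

3

Walking parent pointers from 87dbef3: reachable set = {6d26635, 87dbef3, cad138d}.
That is 3 commits.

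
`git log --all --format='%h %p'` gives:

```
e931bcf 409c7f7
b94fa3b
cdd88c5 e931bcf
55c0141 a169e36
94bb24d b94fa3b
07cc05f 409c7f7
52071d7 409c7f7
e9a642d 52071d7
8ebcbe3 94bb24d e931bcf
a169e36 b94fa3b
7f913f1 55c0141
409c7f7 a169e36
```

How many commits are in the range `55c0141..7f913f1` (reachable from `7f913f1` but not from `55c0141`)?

1

Reachable from 7f913f1: {55c0141, 7f913f1, a169e36, b94fa3b}.
Reachable from 55c0141: {55c0141, a169e36, b94fa3b}.
In 7f913f1's history but not 55c0141's: {7f913f1} — 1 commit.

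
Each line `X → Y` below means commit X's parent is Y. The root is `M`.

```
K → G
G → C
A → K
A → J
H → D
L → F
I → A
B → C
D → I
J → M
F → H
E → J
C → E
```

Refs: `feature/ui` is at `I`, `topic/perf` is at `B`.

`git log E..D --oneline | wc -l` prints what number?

Reachable from D: {A, C, D, E, G, I, J, K, M}.
Reachable from E: {E, J, M}.
In D's history but not E's: {A, C, D, G, I, K} — 6 commits.

6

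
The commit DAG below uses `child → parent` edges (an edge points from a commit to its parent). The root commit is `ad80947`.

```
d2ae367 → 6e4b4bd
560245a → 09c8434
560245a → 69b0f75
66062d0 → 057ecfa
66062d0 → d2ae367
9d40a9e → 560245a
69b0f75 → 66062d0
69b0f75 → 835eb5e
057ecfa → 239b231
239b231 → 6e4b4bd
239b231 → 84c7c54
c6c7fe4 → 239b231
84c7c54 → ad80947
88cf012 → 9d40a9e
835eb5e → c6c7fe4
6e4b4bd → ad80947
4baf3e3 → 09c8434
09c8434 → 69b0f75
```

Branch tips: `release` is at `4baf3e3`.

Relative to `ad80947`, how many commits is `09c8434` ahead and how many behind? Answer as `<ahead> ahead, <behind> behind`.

10 ahead, 0 behind

Reachable from 09c8434: {057ecfa, 09c8434, 239b231, 66062d0, 69b0f75, 6e4b4bd, 835eb5e, 84c7c54, ad80947, c6c7fe4, d2ae367}.
Reachable from ad80947: {ad80947}.
Only in 09c8434's history (ahead): {057ecfa, 09c8434, 239b231, 66062d0, 69b0f75, 6e4b4bd, 835eb5e, 84c7c54, c6c7fe4, d2ae367} — 10.
Only in ad80947's history (behind): {} — 0.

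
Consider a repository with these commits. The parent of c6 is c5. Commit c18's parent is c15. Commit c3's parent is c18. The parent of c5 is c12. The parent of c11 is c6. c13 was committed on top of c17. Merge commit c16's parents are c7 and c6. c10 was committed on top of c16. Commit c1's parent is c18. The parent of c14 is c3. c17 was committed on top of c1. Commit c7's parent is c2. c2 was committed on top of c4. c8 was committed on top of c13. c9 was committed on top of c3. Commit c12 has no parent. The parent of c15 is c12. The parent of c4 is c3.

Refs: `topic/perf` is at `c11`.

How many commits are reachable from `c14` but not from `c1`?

2

Reachable from c14: {c12, c14, c15, c18, c3}.
Reachable from c1: {c1, c12, c15, c18}.
In c14's history but not c1's: {c14, c3} — 2 commits.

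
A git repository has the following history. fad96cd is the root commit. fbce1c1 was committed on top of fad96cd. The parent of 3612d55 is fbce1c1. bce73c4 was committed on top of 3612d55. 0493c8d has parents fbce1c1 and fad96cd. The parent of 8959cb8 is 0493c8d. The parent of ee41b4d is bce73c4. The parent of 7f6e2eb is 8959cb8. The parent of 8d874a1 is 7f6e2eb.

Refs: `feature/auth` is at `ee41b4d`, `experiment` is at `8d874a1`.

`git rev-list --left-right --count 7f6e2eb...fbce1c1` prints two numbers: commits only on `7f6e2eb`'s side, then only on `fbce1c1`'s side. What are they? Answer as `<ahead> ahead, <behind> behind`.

3 ahead, 0 behind

Reachable from 7f6e2eb: {0493c8d, 7f6e2eb, 8959cb8, fad96cd, fbce1c1}.
Reachable from fbce1c1: {fad96cd, fbce1c1}.
Only in 7f6e2eb's history (ahead): {0493c8d, 7f6e2eb, 8959cb8} — 3.
Only in fbce1c1's history (behind): {} — 0.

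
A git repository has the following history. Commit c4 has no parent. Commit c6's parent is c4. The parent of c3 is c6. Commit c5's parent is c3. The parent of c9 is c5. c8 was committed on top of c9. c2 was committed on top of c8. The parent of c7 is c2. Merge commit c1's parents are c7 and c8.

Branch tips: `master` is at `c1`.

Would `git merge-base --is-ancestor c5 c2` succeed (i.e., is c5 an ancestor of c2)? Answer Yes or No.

Ancestors of c2 (commits reachable by following parents): {c2, c3, c4, c5, c6, c8, c9}.
c5 is in that set, so it is an ancestor of c2.

Yes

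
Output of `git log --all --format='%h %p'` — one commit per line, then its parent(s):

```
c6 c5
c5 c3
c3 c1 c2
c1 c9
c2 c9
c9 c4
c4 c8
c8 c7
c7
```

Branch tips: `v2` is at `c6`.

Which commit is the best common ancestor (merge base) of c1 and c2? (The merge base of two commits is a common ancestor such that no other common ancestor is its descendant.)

Ancestors of c1: {c1, c4, c7, c8, c9}.
Ancestors of c2: {c2, c4, c7, c8, c9}.
Common ancestors: {c4, c7, c8, c9}.
Among these, c9 is not an ancestor of any other common ancestor — it is the merge base.

c9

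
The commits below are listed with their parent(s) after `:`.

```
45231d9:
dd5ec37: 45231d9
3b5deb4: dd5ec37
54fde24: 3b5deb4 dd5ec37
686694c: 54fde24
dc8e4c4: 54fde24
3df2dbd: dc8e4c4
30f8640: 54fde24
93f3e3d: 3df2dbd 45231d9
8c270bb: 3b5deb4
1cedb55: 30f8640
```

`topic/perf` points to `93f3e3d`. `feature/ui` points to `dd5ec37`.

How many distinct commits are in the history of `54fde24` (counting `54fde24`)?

Walking parent pointers from 54fde24: reachable set = {3b5deb4, 45231d9, 54fde24, dd5ec37}.
That is 4 commits.

4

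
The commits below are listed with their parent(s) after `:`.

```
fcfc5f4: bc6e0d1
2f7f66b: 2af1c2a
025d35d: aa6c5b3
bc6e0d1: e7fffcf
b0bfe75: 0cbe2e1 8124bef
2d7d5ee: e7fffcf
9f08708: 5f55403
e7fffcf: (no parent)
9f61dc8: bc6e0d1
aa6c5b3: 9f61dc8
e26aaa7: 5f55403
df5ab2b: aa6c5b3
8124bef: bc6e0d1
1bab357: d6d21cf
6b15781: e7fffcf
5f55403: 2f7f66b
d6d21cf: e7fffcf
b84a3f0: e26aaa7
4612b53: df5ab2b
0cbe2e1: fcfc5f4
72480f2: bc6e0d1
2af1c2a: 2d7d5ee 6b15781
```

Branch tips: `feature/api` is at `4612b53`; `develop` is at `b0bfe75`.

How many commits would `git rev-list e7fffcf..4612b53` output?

Reachable from 4612b53: {4612b53, 9f61dc8, aa6c5b3, bc6e0d1, df5ab2b, e7fffcf}.
Reachable from e7fffcf: {e7fffcf}.
In 4612b53's history but not e7fffcf's: {4612b53, 9f61dc8, aa6c5b3, bc6e0d1, df5ab2b} — 5 commits.

5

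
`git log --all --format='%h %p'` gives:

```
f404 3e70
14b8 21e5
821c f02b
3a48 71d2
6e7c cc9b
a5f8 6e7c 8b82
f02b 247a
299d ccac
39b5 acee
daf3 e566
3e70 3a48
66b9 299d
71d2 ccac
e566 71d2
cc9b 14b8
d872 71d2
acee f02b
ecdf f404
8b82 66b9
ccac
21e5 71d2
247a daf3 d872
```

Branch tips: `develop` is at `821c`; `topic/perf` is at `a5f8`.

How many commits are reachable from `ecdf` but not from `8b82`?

Reachable from ecdf: {3a48, 3e70, 71d2, ccac, ecdf, f404}.
Reachable from 8b82: {299d, 66b9, 8b82, ccac}.
In ecdf's history but not 8b82's: {3a48, 3e70, 71d2, ecdf, f404} — 5 commits.

5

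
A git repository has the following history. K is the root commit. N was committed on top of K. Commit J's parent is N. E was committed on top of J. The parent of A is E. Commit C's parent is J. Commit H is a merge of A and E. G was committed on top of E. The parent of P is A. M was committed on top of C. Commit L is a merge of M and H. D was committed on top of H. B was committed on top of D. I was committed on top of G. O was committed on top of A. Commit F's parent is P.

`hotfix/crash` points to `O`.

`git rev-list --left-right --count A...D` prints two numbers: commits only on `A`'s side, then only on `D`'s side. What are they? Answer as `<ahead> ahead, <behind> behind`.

Reachable from A: {A, E, J, K, N}.
Reachable from D: {A, D, E, H, J, K, N}.
Only in A's history (ahead): {} — 0.
Only in D's history (behind): {D, H} — 2.

0 ahead, 2 behind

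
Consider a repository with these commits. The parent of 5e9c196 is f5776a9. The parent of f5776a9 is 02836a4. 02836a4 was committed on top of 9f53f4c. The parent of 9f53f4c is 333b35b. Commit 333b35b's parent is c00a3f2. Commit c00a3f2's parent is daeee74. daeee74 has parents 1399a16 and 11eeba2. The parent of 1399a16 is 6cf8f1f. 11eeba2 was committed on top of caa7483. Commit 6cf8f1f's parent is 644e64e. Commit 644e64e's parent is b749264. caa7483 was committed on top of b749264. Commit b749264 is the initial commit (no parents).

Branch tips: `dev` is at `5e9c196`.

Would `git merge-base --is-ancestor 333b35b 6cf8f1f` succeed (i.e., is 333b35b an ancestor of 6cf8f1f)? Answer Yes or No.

No

Ancestors of 6cf8f1f: {644e64e, 6cf8f1f, b749264}.
333b35b is not in that set, so it is not an ancestor of 6cf8f1f.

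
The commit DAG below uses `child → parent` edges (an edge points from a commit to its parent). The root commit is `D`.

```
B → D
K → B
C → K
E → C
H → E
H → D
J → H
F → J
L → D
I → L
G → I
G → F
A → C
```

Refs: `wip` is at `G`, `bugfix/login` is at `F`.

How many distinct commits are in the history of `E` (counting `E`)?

5

Walking parent pointers from E: reachable set = {B, C, D, E, K}.
That is 5 commits.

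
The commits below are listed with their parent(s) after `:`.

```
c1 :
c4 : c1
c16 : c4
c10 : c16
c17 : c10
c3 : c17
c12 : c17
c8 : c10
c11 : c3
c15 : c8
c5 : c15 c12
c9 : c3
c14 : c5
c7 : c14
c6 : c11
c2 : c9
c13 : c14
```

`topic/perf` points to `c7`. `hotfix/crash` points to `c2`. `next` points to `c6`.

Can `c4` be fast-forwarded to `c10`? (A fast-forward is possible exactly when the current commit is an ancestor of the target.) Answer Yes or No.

A fast-forward from c4 to c10 is possible iff c4 is an ancestor of c10.
Ancestors of c10: {c1, c10, c16, c4}.
c4 is among them, so fast-forward is possible.

Yes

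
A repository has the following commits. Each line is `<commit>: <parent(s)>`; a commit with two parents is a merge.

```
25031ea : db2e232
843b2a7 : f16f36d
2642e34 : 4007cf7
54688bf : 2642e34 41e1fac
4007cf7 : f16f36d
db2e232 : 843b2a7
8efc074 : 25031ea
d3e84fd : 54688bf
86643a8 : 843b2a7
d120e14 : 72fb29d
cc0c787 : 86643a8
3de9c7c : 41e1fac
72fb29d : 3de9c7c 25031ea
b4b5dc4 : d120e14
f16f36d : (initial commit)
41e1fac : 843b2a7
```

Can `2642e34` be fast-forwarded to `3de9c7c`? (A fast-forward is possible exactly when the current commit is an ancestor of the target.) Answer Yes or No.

No

A fast-forward from 2642e34 to 3de9c7c is possible iff 2642e34 is an ancestor of 3de9c7c.
Ancestors of 3de9c7c: {3de9c7c, 41e1fac, 843b2a7, f16f36d}.
2642e34 is not among them, so fast-forward is not possible.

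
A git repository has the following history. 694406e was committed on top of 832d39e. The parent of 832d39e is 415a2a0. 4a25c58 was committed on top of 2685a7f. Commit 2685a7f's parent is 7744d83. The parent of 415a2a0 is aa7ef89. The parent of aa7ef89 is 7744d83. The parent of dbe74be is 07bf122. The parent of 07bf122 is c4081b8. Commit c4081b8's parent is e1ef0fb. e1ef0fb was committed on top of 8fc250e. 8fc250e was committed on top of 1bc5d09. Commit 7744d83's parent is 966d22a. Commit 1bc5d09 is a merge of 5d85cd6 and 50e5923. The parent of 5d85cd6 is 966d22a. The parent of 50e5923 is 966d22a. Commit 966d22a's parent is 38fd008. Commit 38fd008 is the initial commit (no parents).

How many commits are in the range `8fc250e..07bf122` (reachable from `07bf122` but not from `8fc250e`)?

3

Reachable from 07bf122: {07bf122, 1bc5d09, 38fd008, 50e5923, 5d85cd6, 8fc250e, 966d22a, c4081b8, e1ef0fb}.
Reachable from 8fc250e: {1bc5d09, 38fd008, 50e5923, 5d85cd6, 8fc250e, 966d22a}.
In 07bf122's history but not 8fc250e's: {07bf122, c4081b8, e1ef0fb} — 3 commits.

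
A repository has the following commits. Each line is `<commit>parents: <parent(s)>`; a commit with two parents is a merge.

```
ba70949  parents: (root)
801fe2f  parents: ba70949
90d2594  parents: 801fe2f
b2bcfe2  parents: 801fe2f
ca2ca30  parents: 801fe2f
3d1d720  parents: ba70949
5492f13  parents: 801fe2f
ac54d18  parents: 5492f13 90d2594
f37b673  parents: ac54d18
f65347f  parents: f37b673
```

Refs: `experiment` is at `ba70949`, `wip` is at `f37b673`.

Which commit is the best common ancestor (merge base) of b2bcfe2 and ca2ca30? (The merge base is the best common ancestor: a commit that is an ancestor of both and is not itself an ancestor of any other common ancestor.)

Ancestors of b2bcfe2: {801fe2f, b2bcfe2, ba70949}.
Ancestors of ca2ca30: {801fe2f, ba70949, ca2ca30}.
Common ancestors: {801fe2f, ba70949}.
Among these, 801fe2f is not an ancestor of any other common ancestor — it is the merge base.

801fe2f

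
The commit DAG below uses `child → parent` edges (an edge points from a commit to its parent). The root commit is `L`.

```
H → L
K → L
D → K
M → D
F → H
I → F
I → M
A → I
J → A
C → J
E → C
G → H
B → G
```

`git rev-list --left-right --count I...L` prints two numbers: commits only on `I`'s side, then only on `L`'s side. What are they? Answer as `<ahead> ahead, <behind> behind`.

Reachable from I: {D, F, H, I, K, L, M}.
Reachable from L: {L}.
Only in I's history (ahead): {D, F, H, I, K, M} — 6.
Only in L's history (behind): {} — 0.

6 ahead, 0 behind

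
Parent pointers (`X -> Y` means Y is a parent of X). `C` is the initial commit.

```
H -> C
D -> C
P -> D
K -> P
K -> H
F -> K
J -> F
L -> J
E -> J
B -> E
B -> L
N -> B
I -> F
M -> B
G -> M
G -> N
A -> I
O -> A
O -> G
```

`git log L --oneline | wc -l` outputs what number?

Walking parent pointers from L: reachable set = {C, D, F, H, J, K, L, P}.
That is 8 commits.

8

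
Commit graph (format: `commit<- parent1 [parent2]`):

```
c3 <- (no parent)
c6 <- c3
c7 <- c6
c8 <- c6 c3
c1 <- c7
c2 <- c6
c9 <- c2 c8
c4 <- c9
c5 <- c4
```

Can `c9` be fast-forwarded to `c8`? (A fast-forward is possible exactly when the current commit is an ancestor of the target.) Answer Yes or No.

A fast-forward from c9 to c8 is possible iff c9 is an ancestor of c8.
Ancestors of c8: {c3, c6, c8}.
c9 is not among them, so fast-forward is not possible.

No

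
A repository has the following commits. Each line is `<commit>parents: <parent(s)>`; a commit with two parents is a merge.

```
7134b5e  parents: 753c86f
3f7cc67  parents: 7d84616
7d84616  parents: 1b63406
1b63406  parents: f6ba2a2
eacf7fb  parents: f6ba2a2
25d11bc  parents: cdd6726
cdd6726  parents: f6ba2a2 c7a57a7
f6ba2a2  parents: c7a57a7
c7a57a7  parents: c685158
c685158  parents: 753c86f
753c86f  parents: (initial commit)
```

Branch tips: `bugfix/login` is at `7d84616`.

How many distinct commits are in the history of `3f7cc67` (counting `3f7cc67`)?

Walking parent pointers from 3f7cc67: reachable set = {1b63406, 3f7cc67, 753c86f, 7d84616, c685158, c7a57a7, f6ba2a2}.
That is 7 commits.

7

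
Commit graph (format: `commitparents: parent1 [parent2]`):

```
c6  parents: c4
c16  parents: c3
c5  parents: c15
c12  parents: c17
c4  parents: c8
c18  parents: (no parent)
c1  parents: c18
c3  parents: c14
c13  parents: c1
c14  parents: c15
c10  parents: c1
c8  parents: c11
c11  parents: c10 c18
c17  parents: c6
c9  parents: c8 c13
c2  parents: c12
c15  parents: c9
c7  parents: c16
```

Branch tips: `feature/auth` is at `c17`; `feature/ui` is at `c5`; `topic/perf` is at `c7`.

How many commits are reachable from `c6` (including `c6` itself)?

7

Walking parent pointers from c6: reachable set = {c1, c10, c11, c18, c4, c6, c8}.
That is 7 commits.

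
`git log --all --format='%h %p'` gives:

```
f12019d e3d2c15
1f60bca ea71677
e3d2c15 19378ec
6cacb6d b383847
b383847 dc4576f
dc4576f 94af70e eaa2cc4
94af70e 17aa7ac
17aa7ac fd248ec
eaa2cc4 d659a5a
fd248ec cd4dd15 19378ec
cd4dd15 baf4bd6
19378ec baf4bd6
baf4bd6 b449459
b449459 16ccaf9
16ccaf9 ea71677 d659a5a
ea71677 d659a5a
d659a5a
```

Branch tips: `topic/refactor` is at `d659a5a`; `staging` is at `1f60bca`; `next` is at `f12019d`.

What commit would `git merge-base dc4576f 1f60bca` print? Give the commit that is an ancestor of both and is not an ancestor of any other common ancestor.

Ancestors of dc4576f: {16ccaf9, 17aa7ac, 19378ec, 94af70e, b449459, baf4bd6, cd4dd15, d659a5a, dc4576f, ea71677, eaa2cc4, fd248ec}.
Ancestors of 1f60bca: {1f60bca, d659a5a, ea71677}.
Common ancestors: {d659a5a, ea71677}.
Among these, ea71677 is not an ancestor of any other common ancestor — it is the merge base.

ea71677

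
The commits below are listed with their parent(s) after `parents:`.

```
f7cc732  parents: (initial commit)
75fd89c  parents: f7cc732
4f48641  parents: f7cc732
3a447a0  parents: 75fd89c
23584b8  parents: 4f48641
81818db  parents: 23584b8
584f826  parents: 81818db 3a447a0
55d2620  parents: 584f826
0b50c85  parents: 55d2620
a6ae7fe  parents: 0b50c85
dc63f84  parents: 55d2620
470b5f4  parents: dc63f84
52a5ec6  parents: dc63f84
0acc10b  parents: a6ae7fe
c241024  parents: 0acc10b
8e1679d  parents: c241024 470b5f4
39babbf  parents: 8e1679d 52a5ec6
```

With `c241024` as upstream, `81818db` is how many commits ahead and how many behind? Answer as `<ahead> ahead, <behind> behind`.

0 ahead, 8 behind

Reachable from 81818db: {23584b8, 4f48641, 81818db, f7cc732}.
Reachable from c241024: {0acc10b, 0b50c85, 23584b8, 3a447a0, 4f48641, 55d2620, 584f826, 75fd89c, 81818db, a6ae7fe, c241024, f7cc732}.
Only in 81818db's history (ahead): {} — 0.
Only in c241024's history (behind): {0acc10b, 0b50c85, 3a447a0, 55d2620, 584f826, 75fd89c, a6ae7fe, c241024} — 8.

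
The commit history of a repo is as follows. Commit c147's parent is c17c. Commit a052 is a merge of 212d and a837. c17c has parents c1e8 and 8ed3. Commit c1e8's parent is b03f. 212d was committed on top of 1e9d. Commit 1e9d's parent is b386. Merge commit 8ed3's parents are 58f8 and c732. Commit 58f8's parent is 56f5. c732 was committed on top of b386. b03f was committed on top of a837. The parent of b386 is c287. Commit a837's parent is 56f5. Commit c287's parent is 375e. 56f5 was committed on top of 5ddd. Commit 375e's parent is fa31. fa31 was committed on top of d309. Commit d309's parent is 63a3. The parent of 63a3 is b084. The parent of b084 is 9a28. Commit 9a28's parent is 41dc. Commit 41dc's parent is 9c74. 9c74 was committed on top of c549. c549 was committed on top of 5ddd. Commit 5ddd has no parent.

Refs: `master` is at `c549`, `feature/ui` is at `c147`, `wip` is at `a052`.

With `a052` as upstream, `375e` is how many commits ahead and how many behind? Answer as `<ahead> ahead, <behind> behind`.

0 ahead, 7 behind

Reachable from 375e: {375e, 41dc, 5ddd, 63a3, 9a28, 9c74, b084, c549, d309, fa31}.
Reachable from a052: {1e9d, 212d, 375e, 41dc, 56f5, 5ddd, 63a3, 9a28, 9c74, a052, a837, b084, b386, c287, c549, d309, fa31}.
Only in 375e's history (ahead): {} — 0.
Only in a052's history (behind): {1e9d, 212d, 56f5, a052, a837, b386, c287} — 7.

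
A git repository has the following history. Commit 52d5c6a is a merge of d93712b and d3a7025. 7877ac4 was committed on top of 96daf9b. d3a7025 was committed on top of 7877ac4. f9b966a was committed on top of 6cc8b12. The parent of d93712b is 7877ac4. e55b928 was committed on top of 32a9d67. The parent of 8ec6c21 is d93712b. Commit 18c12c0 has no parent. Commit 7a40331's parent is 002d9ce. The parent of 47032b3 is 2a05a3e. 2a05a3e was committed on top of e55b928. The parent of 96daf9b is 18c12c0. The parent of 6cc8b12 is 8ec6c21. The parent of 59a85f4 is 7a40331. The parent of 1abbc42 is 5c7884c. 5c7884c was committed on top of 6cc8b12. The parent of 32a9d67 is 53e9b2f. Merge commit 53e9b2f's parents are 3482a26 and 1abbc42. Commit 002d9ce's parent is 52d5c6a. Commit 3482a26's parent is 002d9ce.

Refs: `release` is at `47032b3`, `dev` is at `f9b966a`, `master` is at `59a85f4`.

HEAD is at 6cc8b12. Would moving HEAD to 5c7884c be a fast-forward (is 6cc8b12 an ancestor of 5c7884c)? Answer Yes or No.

A fast-forward from 6cc8b12 to 5c7884c is possible iff 6cc8b12 is an ancestor of 5c7884c.
Ancestors of 5c7884c: {18c12c0, 5c7884c, 6cc8b12, 7877ac4, 8ec6c21, 96daf9b, d93712b}.
6cc8b12 is among them, so fast-forward is possible.

Yes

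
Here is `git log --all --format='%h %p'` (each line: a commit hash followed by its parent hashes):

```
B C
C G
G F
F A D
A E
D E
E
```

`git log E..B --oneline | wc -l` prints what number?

6

Reachable from B: {A, B, C, D, E, F, G}.
Reachable from E: {E}.
In B's history but not E's: {A, B, C, D, F, G} — 6 commits.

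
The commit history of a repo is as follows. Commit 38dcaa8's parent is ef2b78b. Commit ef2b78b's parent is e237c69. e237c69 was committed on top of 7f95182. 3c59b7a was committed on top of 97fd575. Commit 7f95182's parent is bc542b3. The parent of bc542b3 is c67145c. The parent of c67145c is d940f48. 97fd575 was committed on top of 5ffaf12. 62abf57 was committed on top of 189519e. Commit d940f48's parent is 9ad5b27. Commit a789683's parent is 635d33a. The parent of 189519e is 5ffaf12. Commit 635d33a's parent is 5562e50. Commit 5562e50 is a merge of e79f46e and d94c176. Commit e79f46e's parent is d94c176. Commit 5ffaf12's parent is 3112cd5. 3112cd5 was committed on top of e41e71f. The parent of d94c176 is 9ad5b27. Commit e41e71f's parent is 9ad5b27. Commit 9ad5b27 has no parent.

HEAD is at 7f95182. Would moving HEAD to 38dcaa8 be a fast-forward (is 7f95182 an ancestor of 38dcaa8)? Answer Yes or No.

Yes

A fast-forward from 7f95182 to 38dcaa8 is possible iff 7f95182 is an ancestor of 38dcaa8.
Ancestors of 38dcaa8: {38dcaa8, 7f95182, 9ad5b27, bc542b3, c67145c, d940f48, e237c69, ef2b78b}.
7f95182 is among them, so fast-forward is possible.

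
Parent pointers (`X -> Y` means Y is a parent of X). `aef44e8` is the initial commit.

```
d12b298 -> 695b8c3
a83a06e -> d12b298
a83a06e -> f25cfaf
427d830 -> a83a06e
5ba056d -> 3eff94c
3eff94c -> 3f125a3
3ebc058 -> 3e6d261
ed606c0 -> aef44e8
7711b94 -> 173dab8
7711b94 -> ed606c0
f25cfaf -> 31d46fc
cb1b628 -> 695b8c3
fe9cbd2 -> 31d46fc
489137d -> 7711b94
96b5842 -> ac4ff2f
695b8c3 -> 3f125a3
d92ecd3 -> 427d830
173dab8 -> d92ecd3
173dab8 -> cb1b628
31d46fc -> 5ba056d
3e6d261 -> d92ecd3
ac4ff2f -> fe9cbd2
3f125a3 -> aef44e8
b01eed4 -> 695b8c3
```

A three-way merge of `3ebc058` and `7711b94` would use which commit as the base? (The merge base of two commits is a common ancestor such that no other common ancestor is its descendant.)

d92ecd3

Ancestors of 3ebc058: {31d46fc, 3e6d261, 3ebc058, 3eff94c, 3f125a3, 427d830, 5ba056d, 695b8c3, a83a06e, aef44e8, d12b298, d92ecd3, f25cfaf}.
Ancestors of 7711b94: {173dab8, 31d46fc, 3eff94c, 3f125a3, 427d830, 5ba056d, 695b8c3, 7711b94, a83a06e, aef44e8, cb1b628, d12b298, d92ecd3, ed606c0, f25cfaf}.
Common ancestors: {31d46fc, 3eff94c, 3f125a3, 427d830, 5ba056d, 695b8c3, a83a06e, aef44e8, d12b298, d92ecd3, f25cfaf}.
Among these, d92ecd3 is not an ancestor of any other common ancestor — it is the merge base.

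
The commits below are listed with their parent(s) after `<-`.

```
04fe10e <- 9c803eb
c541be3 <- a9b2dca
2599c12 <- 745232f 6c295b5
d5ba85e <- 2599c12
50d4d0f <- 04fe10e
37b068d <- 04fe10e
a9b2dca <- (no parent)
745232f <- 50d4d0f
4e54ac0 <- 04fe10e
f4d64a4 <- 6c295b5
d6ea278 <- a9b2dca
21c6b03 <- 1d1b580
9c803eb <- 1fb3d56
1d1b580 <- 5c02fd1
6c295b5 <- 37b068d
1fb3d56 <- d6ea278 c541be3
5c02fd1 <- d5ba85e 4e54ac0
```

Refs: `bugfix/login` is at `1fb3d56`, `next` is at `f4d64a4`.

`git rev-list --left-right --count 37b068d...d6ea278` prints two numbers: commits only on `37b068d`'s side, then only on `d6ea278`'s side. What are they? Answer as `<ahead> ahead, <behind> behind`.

Reachable from 37b068d: {04fe10e, 1fb3d56, 37b068d, 9c803eb, a9b2dca, c541be3, d6ea278}.
Reachable from d6ea278: {a9b2dca, d6ea278}.
Only in 37b068d's history (ahead): {04fe10e, 1fb3d56, 37b068d, 9c803eb, c541be3} — 5.
Only in d6ea278's history (behind): {} — 0.

5 ahead, 0 behind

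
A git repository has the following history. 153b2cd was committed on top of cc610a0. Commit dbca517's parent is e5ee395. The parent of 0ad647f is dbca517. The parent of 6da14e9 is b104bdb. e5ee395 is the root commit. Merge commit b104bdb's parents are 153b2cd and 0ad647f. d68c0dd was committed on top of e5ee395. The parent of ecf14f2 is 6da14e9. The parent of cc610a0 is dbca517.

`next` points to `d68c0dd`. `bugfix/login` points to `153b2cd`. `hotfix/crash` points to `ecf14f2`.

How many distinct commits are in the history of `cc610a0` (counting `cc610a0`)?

3

Walking parent pointers from cc610a0: reachable set = {cc610a0, dbca517, e5ee395}.
That is 3 commits.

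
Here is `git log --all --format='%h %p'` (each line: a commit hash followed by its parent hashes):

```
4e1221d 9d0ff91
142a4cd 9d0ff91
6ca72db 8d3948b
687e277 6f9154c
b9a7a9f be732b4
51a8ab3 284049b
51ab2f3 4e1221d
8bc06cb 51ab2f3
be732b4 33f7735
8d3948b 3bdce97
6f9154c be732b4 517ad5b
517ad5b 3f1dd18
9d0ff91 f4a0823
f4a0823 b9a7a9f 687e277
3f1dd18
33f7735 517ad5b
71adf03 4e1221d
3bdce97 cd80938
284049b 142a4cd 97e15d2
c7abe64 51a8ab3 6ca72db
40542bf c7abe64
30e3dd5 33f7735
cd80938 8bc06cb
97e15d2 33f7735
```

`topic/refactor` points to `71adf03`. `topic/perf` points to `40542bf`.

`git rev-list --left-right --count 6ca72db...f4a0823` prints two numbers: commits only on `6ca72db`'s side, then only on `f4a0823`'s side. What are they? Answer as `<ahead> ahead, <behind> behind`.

Reachable from 6ca72db: {33f7735, 3bdce97, 3f1dd18, 4e1221d, 517ad5b, 51ab2f3, 687e277, 6ca72db, 6f9154c, 8bc06cb, 8d3948b, 9d0ff91, b9a7a9f, be732b4, cd80938, f4a0823}.
Reachable from f4a0823: {33f7735, 3f1dd18, 517ad5b, 687e277, 6f9154c, b9a7a9f, be732b4, f4a0823}.
Only in 6ca72db's history (ahead): {3bdce97, 4e1221d, 51ab2f3, 6ca72db, 8bc06cb, 8d3948b, 9d0ff91, cd80938} — 8.
Only in f4a0823's history (behind): {} — 0.

8 ahead, 0 behind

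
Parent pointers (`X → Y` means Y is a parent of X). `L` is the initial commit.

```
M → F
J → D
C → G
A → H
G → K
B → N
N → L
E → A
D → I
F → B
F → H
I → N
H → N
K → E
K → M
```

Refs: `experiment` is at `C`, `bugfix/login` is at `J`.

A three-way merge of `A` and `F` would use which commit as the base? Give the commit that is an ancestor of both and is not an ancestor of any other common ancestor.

H

Ancestors of A: {A, H, L, N}.
Ancestors of F: {B, F, H, L, N}.
Common ancestors: {H, L, N}.
Among these, H is not an ancestor of any other common ancestor — it is the merge base.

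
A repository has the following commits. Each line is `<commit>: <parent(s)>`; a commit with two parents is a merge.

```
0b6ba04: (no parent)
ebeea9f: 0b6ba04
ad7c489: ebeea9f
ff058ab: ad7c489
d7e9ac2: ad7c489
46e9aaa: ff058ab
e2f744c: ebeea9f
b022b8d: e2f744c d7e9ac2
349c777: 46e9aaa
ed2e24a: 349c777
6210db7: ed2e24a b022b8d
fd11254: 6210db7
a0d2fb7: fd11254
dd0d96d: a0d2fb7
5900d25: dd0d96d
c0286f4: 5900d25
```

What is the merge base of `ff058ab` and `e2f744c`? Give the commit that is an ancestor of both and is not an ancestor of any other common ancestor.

Ancestors of ff058ab: {0b6ba04, ad7c489, ebeea9f, ff058ab}.
Ancestors of e2f744c: {0b6ba04, e2f744c, ebeea9f}.
Common ancestors: {0b6ba04, ebeea9f}.
Among these, ebeea9f is not an ancestor of any other common ancestor — it is the merge base.

ebeea9f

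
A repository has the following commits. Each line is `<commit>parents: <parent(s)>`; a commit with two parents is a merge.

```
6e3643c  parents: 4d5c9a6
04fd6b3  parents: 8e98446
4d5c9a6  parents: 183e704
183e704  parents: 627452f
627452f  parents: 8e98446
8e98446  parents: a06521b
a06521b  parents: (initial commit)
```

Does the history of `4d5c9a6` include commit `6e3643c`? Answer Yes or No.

No

Ancestors of 4d5c9a6: {183e704, 4d5c9a6, 627452f, 8e98446, a06521b}.
6e3643c is not in that set, so it is not an ancestor of 4d5c9a6.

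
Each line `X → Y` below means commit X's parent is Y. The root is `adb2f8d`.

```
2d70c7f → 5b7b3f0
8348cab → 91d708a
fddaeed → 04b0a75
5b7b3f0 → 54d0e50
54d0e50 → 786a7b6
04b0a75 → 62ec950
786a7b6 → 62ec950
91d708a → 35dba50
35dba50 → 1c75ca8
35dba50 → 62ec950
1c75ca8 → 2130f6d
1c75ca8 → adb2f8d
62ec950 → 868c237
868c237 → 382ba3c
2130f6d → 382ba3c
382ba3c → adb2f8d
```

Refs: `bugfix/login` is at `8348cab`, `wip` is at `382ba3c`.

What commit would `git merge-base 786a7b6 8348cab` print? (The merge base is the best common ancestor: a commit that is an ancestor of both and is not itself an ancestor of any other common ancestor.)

62ec950

Ancestors of 786a7b6: {382ba3c, 62ec950, 786a7b6, 868c237, adb2f8d}.
Ancestors of 8348cab: {1c75ca8, 2130f6d, 35dba50, 382ba3c, 62ec950, 8348cab, 868c237, 91d708a, adb2f8d}.
Common ancestors: {382ba3c, 62ec950, 868c237, adb2f8d}.
Among these, 62ec950 is not an ancestor of any other common ancestor — it is the merge base.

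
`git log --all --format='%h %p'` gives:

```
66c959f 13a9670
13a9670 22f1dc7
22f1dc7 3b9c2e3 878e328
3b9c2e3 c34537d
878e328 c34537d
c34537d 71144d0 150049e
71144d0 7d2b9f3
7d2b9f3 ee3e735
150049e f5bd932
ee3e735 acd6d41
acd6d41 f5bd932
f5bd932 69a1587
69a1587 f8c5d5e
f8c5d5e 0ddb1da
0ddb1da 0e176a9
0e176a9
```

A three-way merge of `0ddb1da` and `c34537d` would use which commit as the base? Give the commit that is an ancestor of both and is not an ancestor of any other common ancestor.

0ddb1da

Ancestors of 0ddb1da: {0ddb1da, 0e176a9}.
Ancestors of c34537d: {0ddb1da, 0e176a9, 150049e, 69a1587, 71144d0, 7d2b9f3, acd6d41, c34537d, ee3e735, f5bd932, f8c5d5e}.
Common ancestors: {0ddb1da, 0e176a9}.
Among these, 0ddb1da is not an ancestor of any other common ancestor — it is the merge base.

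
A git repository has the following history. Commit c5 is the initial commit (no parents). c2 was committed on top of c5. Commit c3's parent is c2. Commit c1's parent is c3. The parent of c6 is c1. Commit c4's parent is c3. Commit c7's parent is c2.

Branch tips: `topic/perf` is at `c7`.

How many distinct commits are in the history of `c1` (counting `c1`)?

Walking parent pointers from c1: reachable set = {c1, c2, c3, c5}.
That is 4 commits.

4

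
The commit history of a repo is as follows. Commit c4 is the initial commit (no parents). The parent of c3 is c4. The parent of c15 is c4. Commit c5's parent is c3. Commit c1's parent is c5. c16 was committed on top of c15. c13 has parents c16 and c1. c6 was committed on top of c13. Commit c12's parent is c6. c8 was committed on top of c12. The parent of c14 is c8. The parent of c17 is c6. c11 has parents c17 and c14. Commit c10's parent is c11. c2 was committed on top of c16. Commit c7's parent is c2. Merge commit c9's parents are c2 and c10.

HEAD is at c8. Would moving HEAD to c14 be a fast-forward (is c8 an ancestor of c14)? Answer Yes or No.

A fast-forward from c8 to c14 is possible iff c8 is an ancestor of c14.
Ancestors of c14: {c1, c12, c13, c14, c15, c16, c3, c4, c5, c6, c8}.
c8 is among them, so fast-forward is possible.

Yes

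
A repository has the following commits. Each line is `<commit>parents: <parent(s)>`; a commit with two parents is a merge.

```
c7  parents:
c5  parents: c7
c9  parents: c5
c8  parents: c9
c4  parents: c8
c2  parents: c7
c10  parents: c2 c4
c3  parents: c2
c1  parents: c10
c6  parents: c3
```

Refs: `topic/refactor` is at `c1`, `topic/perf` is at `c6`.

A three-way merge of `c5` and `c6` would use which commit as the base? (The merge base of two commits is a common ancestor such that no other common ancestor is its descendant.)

Ancestors of c5: {c5, c7}.
Ancestors of c6: {c2, c3, c6, c7}.
Common ancestors: {c7}.
The only common ancestor is c7, so it is the merge base.

c7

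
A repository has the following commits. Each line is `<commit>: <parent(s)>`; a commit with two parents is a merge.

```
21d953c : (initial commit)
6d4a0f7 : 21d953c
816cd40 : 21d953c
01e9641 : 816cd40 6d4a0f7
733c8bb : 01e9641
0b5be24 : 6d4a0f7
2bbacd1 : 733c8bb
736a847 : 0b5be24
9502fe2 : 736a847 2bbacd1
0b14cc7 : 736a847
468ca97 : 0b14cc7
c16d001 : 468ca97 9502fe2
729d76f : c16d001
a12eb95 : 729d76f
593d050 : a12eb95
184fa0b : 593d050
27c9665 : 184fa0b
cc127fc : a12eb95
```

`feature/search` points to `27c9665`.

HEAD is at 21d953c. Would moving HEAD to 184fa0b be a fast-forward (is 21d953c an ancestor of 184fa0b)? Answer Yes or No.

Yes

A fast-forward from 21d953c to 184fa0b is possible iff 21d953c is an ancestor of 184fa0b.
Ancestors of 184fa0b: {01e9641, 0b14cc7, 0b5be24, 184fa0b, 21d953c, 2bbacd1, 468ca97, 593d050, 6d4a0f7, 729d76f, 733c8bb, 736a847, 816cd40, 9502fe2, a12eb95, c16d001}.
21d953c is among them, so fast-forward is possible.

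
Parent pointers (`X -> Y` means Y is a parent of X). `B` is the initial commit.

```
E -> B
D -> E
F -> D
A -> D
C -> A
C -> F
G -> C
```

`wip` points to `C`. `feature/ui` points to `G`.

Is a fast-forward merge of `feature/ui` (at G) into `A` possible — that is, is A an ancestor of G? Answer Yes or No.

A fast-forward from A to G is possible iff A is an ancestor of G.
Ancestors of G: {A, B, C, D, E, F, G}.
A is among them, so fast-forward is possible.

Yes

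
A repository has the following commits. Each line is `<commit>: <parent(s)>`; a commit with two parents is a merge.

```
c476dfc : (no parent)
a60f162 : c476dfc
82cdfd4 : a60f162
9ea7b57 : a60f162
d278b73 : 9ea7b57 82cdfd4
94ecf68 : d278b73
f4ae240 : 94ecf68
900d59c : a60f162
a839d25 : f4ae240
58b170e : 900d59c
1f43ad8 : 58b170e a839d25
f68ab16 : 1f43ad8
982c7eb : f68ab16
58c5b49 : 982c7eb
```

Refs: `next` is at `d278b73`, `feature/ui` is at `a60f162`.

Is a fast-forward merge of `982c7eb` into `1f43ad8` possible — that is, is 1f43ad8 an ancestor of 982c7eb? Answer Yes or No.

A fast-forward from 1f43ad8 to 982c7eb is possible iff 1f43ad8 is an ancestor of 982c7eb.
Ancestors of 982c7eb: {1f43ad8, 58b170e, 82cdfd4, 900d59c, 94ecf68, 982c7eb, 9ea7b57, a60f162, a839d25, c476dfc, d278b73, f4ae240, f68ab16}.
1f43ad8 is among them, so fast-forward is possible.

Yes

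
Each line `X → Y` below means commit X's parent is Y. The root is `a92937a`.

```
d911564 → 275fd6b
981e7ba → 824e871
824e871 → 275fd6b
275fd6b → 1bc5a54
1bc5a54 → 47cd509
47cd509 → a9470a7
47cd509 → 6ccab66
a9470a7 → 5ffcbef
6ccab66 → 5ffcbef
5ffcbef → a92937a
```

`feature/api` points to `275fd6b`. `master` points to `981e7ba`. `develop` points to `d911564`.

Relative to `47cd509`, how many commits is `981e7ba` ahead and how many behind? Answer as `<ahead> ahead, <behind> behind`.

4 ahead, 0 behind

Reachable from 981e7ba: {1bc5a54, 275fd6b, 47cd509, 5ffcbef, 6ccab66, 824e871, 981e7ba, a92937a, a9470a7}.
Reachable from 47cd509: {47cd509, 5ffcbef, 6ccab66, a92937a, a9470a7}.
Only in 981e7ba's history (ahead): {1bc5a54, 275fd6b, 824e871, 981e7ba} — 4.
Only in 47cd509's history (behind): {} — 0.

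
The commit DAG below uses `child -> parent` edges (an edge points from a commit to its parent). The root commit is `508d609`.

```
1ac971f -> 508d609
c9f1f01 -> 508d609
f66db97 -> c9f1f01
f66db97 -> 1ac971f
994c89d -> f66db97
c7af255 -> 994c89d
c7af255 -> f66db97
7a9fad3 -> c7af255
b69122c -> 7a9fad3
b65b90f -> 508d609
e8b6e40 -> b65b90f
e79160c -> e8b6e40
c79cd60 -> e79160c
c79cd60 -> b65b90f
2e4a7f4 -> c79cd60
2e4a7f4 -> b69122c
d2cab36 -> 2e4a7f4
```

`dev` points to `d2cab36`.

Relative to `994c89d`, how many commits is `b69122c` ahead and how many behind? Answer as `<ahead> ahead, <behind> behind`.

Reachable from b69122c: {1ac971f, 508d609, 7a9fad3, 994c89d, b69122c, c7af255, c9f1f01, f66db97}.
Reachable from 994c89d: {1ac971f, 508d609, 994c89d, c9f1f01, f66db97}.
Only in b69122c's history (ahead): {7a9fad3, b69122c, c7af255} — 3.
Only in 994c89d's history (behind): {} — 0.

3 ahead, 0 behind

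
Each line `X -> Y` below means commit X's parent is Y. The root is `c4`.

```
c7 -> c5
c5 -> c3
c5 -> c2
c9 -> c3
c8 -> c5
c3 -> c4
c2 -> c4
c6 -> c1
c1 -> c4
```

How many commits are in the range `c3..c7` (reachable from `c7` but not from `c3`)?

3

Reachable from c7: {c2, c3, c4, c5, c7}.
Reachable from c3: {c3, c4}.
In c7's history but not c3's: {c2, c5, c7} — 3 commits.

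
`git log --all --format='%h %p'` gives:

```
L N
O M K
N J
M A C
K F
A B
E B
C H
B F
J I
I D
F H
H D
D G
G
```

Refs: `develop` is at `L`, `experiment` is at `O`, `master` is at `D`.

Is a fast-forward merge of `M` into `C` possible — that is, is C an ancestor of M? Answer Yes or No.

Yes

A fast-forward from C to M is possible iff C is an ancestor of M.
Ancestors of M: {A, B, C, D, F, G, H, M}.
C is among them, so fast-forward is possible.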